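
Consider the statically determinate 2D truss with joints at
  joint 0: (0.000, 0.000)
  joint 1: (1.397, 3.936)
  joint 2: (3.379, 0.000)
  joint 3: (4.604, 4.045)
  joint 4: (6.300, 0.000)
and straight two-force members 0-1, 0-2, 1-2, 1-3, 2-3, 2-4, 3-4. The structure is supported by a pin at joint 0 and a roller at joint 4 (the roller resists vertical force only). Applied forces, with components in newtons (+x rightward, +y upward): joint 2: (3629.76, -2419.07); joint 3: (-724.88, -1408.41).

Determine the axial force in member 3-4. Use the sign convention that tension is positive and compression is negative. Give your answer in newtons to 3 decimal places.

N=5 nodes, M=7 members, R=3 reactions → 2N=10, M+R=10
member 0 (0-1): L=4.1766, (cx,cy)=(0.3345,0.9424)
member 1 (0-2): L=3.3790, (cx,cy)=(1.0000,0.0000)
member 2 (1-2): L=4.4069, (cx,cy)=(0.4498,-0.8932)
member 3 (1-3): L=3.2089, (cx,cy)=(0.9994,0.0340)
member 4 (2-3): L=4.2264, (cx,cy)=(0.2898,0.9571)
member 5 (2-4): L=2.9210, (cx,cy)=(1.0000,0.0000)
member 6 (3-4): L=4.3862, (cx,cy)=(0.3867,-0.9222)
solve A·x = −loads:
  F[0-1] = -2086.3472 N (compression)
  F[0-2] = +3602.7325 N (tension)
  F[1-2] = +2138.2357 N (tension)
  F[1-3] = -1660.4892 N (compression)
  F[2-3] = +532.1414 N (tension)
  F[2-4] = +780.4134 N (tension)
  F[3-4] = -2018.2911 N (compression)
  Rx@0 = -2904.8800 N
  Ry@0 = +1966.1756 N
  Ry@4 = +1861.3044 N

-2018.291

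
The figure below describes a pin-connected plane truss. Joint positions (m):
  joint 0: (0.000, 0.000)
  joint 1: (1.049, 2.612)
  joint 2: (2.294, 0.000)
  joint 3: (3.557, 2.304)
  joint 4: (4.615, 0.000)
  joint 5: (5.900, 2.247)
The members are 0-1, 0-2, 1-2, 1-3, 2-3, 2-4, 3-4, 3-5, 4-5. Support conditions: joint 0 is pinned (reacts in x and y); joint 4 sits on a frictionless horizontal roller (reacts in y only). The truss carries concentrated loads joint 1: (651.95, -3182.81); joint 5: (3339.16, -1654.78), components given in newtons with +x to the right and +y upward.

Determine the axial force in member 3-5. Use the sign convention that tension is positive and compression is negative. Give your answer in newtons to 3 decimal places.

N=6 nodes, M=9 members, R=3 reactions → 2N=12, M+R=12
member 0 (0-1): L=2.8148, (cx,cy)=(0.3727,0.9280)
member 1 (0-2): L=2.2940, (cx,cy)=(1.0000,0.0000)
member 2 (1-2): L=2.8935, (cx,cy)=(0.4303,-0.9027)
member 3 (1-3): L=2.5268, (cx,cy)=(0.9925,-0.1219)
member 4 (2-3): L=2.6275, (cx,cy)=(0.4807,0.8769)
member 5 (2-4): L=2.3210, (cx,cy)=(1.0000,0.0000)
member 6 (3-4): L=2.5353, (cx,cy)=(0.4173,-0.9088)
member 7 (3-5): L=2.3437, (cx,cy)=(0.9997,-0.0243)
member 8 (4-5): L=2.5885, (cx,cy)=(0.4964,0.8681)
solve A·x = −loads:
  F[0-1] = -4.0916 N (compression)
  F[0-2] = +3992.6348 N (tension)
  F[1-2] = -3646.1997 N (compression)
  F[1-3] = +922.2484 N (tension)
  F[2-3] = +3753.5234 N (tension)
  F[2-4] = +619.5034 N (tension)
  F[3-4] = -3611.3144 N (compression)
  F[3-5] = +4227.9322 N (tension)
  F[4-5] = -1787.8077 N (compression)
  Rx@0 = -3991.1100 N
  Ry@0 = +3.7968 N
  Ry@4 = +4833.7932 N

4227.932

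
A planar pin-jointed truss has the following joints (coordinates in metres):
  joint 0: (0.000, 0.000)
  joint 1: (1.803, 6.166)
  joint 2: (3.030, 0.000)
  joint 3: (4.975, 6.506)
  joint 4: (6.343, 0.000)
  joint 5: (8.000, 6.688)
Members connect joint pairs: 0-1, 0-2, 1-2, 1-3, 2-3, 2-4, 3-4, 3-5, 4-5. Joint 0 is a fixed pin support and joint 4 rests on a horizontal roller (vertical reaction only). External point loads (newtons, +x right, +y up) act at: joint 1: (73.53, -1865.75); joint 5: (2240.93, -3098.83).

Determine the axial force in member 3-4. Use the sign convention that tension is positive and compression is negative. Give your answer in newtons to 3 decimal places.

N=6 nodes, M=9 members, R=3 reactions → 2N=12, M+R=12
member 0 (0-1): L=6.4242, (cx,cy)=(0.2807,0.9598)
member 1 (0-2): L=3.0300, (cx,cy)=(1.0000,0.0000)
member 2 (1-2): L=6.2869, (cx,cy)=(0.1952,-0.9808)
member 3 (1-3): L=3.1902, (cx,cy)=(0.9943,0.1066)
member 4 (2-3): L=6.7905, (cx,cy)=(0.2864,0.9581)
member 5 (2-4): L=3.3130, (cx,cy)=(1.0000,0.0000)
member 6 (3-4): L=6.6483, (cx,cy)=(0.2058,-0.9786)
member 7 (3-5): L=3.0305, (cx,cy)=(0.9982,0.0601)
member 8 (4-5): L=6.8902, (cx,cy)=(0.2405,0.9707)
solve A·x = −loads:
  F[0-1] = +1988.3145 N (tension)
  F[0-2] = +1756.4247 N (tension)
  F[1-2] = -3715.9390 N (compression)
  F[1-3] = +1216.6665 N (tension)
  F[2-3] = +3803.8571 N (tension)
  F[2-4] = -58.3420 N (compression)
  F[3-4] = -3668.9040 N (compression)
  F[3-5] = +3059.7376 N (tension)
  F[4-5] = -3381.8359 N (compression)
  Rx@0 = -2314.4600 N
  Ry@0 = -1908.4001 N
  Ry@4 = +6872.9801 N

-3668.904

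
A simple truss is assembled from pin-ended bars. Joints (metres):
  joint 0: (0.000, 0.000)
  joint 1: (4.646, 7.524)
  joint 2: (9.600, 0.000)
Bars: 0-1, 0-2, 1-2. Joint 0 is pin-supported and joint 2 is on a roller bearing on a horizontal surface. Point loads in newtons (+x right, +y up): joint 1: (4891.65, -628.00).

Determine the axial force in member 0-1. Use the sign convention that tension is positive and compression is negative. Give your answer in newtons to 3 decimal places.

4124.964

N=3 nodes, M=3 members, R=3 reactions → 2N=6, M+R=6
member 0 (0-1): L=8.8428, (cx,cy)=(0.5254,0.8509)
member 1 (0-2): L=9.6000, (cx,cy)=(1.0000,0.0000)
member 2 (1-2): L=9.0085, (cx,cy)=(0.5499,-0.8352)
solve A·x = −loads:
  F[0-1] = +4124.9641 N (tension)
  F[0-2] = +2724.4080 N (tension)
  F[1-2] = -4954.1324 N (compression)
  Rx@0 = -4891.6500 N
  Ry@0 = -3509.7565 N
  Ry@2 = +4137.7565 N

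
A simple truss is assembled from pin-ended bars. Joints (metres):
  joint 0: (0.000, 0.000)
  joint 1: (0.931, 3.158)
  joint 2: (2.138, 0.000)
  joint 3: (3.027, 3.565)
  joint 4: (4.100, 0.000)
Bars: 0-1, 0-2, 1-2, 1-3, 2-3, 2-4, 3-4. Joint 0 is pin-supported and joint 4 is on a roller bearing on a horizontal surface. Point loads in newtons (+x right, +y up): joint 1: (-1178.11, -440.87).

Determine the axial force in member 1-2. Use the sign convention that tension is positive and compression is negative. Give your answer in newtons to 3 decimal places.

961.343

N=5 nodes, M=7 members, R=3 reactions → 2N=10, M+R=10
member 0 (0-1): L=3.2924, (cx,cy)=(0.2828,0.9592)
member 1 (0-2): L=2.1380, (cx,cy)=(1.0000,0.0000)
member 2 (1-2): L=3.3808, (cx,cy)=(0.3570,-0.9341)
member 3 (1-3): L=2.1351, (cx,cy)=(0.9817,0.1906)
member 4 (2-3): L=3.6742, (cx,cy)=(0.2420,0.9703)
member 5 (2-4): L=1.9620, (cx,cy)=(1.0000,0.0000)
member 6 (3-4): L=3.7230, (cx,cy)=(0.2882,-0.9576)
solve A·x = −loads:
  F[0-1] = -1301.3032 N (compression)
  F[0-2] = -810.1344 N (compression)
  F[1-2] = +961.3426 N (tension)
  F[1-3] = +475.6410 N (tension)
  F[2-3] = -925.4880 N (compression)
  F[2-4] = -242.9893 N (compression)
  F[3-4] = +843.0973 N (tension)
  Rx@0 = +1178.1100 N
  Ry@0 = +1248.1923 N
  Ry@4 = -807.3223 N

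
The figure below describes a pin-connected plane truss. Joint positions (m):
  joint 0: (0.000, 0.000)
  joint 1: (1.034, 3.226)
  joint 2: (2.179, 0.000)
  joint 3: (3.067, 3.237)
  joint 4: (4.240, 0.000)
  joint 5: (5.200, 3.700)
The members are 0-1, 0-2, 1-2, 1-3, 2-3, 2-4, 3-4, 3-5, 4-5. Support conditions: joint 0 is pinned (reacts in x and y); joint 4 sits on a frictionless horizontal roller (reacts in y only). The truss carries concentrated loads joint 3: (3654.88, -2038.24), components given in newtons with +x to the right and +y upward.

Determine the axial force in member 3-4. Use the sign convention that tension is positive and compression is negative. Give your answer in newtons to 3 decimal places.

N=6 nodes, M=9 members, R=3 reactions → 2N=12, M+R=12
member 0 (0-1): L=3.3877, (cx,cy)=(0.3052,0.9523)
member 1 (0-2): L=2.1790, (cx,cy)=(1.0000,0.0000)
member 2 (1-2): L=3.4232, (cx,cy)=(0.3345,-0.9424)
member 3 (1-3): L=2.0330, (cx,cy)=(1.0000,0.0054)
member 4 (2-3): L=3.3566, (cx,cy)=(0.2646,0.9644)
member 5 (2-4): L=2.0610, (cx,cy)=(1.0000,0.0000)
member 6 (3-4): L=3.4430, (cx,cy)=(0.3407,-0.9402)
member 7 (3-5): L=2.1827, (cx,cy)=(0.9772,0.2121)
member 8 (4-5): L=3.8225, (cx,cy)=(0.2511,0.9679)
solve A·x = −loads:
  F[0-1] = +2337.9812 N (tension)
  F[0-2] = +2941.2684 N (tension)
  F[1-2] = -2353.8724 N (compression)
  F[1-3] = +1500.9690 N (tension)
  F[2-3] = +2300.2476 N (tension)
  F[2-4] = +1545.3932 N (tension)
  F[3-4] = -4536.0231 N (compression)
  F[3-5] = -0.0000 N (compression)
  F[4-5] = +0.0000 N (tension)
  Rx@0 = -3654.8800 N
  Ry@0 = -2226.4130 N
  Ry@4 = +4264.6530 N

-4536.023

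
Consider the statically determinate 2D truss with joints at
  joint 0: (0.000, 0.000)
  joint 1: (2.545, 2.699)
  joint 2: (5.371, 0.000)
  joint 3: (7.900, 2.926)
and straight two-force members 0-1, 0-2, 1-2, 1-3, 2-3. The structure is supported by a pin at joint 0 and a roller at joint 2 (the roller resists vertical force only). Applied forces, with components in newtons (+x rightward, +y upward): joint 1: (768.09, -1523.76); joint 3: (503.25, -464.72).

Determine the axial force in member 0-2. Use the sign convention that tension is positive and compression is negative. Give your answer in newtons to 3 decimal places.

N=4 nodes, M=5 members, R=3 reactions → 2N=8, M+R=8
member 0 (0-1): L=3.7097, (cx,cy)=(0.6860,0.7276)
member 1 (0-2): L=5.3710, (cx,cy)=(1.0000,0.0000)
member 2 (1-2): L=3.9078, (cx,cy)=(0.7232,-0.6907)
member 3 (1-3): L=5.3598, (cx,cy)=(0.9991,0.0424)
member 4 (2-3): L=3.8675, (cx,cy)=(0.6539,0.7566)
solve A·x = −loads:
  F[0-1] = +106.1273 N (tension)
  F[0-2] = +1198.5318 N (tension)
  F[1-2] = -2260.3474 N (compression)
  F[1-3] = +940.1763 N (tension)
  F[2-3] = -666.8788 N (compression)
  Rx@0 = -1271.3400 N
  Ry@0 = -77.2138 N
  Ry@2 = +2065.6938 N

1198.532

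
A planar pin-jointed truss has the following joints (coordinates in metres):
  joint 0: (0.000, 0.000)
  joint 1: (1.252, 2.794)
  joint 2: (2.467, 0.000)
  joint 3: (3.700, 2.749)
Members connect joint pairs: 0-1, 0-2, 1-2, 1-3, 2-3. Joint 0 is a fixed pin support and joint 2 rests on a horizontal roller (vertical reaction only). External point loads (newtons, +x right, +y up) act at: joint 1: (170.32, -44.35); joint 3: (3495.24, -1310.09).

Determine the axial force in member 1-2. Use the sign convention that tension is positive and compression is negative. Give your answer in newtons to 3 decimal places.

-5277.172

N=4 nodes, M=5 members, R=3 reactions → 2N=8, M+R=8
member 0 (0-1): L=3.0617, (cx,cy)=(0.4089,0.9126)
member 1 (0-2): L=2.4670, (cx,cy)=(1.0000,0.0000)
member 2 (1-2): L=3.0467, (cx,cy)=(0.3988,-0.9170)
member 3 (1-3): L=2.4484, (cx,cy)=(0.9998,-0.0184)
member 4 (2-3): L=3.0129, (cx,cy)=(0.4092,0.9124)
solve A·x = −loads:
  F[0-1] = +5172.8846 N (tension)
  F[0-2] = +1550.2402 N (tension)
  F[1-2] = -5277.1718 N (compression)
  F[1-3] = +4050.1468 N (tension)
  F[2-3] = -1354.2515 N (compression)
  Rx@0 = -3665.5600 N
  Ry@0 = -4720.6099 N
  Ry@2 = +6075.0499 N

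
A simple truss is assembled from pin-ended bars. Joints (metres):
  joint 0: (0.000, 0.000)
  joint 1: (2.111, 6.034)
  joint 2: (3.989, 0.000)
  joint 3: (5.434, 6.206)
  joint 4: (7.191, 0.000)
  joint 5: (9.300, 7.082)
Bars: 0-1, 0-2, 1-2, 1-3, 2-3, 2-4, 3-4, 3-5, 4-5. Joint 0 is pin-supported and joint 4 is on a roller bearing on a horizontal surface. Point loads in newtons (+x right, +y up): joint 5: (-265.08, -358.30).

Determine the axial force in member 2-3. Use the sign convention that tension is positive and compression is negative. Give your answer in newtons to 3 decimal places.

N=6 nodes, M=9 members, R=3 reactions → 2N=12, M+R=12
member 0 (0-1): L=6.3926, (cx,cy)=(0.3302,0.9439)
member 1 (0-2): L=3.9890, (cx,cy)=(1.0000,0.0000)
member 2 (1-2): L=6.3195, (cx,cy)=(0.2972,-0.9548)
member 3 (1-3): L=3.3274, (cx,cy)=(0.9987,0.0517)
member 4 (2-3): L=6.3720, (cx,cy)=(0.2268,0.9739)
member 5 (2-4): L=3.2020, (cx,cy)=(1.0000,0.0000)
member 6 (3-4): L=6.4499, (cx,cy)=(0.2724,-0.9622)
member 7 (3-5): L=3.9640, (cx,cy)=(0.9753,0.2210)
member 8 (4-5): L=7.3894, (cx,cy)=(0.2854,0.9584)
solve A·x = −loads:
  F[0-1] = -165.2486 N (compression)
  F[0-2] = -210.5108 N (compression)
  F[1-2] = +157.8574 N (tension)
  F[1-3] = -101.6165 N (compression)
  F[2-3] = -154.7577 N (compression)
  F[2-4] = -128.5045 N (compression)
  F[3-4] = +122.1125 N (tension)
  F[3-5] = -174.1452 N (compression)
  F[4-5] = -333.6958 N (compression)
  Rx@0 = +265.0800 N
  Ry@0 = +155.9786 N
  Ry@4 = +202.3214 N

-154.758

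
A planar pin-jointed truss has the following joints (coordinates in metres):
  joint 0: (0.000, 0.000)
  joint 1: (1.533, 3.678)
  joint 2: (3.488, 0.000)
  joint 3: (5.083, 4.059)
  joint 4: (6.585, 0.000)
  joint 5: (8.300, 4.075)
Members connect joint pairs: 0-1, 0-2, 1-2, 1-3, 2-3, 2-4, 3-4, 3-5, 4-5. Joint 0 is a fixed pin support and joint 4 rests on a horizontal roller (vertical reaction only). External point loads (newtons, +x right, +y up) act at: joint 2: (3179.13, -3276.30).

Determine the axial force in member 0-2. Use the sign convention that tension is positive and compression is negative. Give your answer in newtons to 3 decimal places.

3821.373

N=6 nodes, M=9 members, R=3 reactions → 2N=12, M+R=12
member 0 (0-1): L=3.9847, (cx,cy)=(0.3847,0.9230)
member 1 (0-2): L=3.4880, (cx,cy)=(1.0000,0.0000)
member 2 (1-2): L=4.1653, (cx,cy)=(0.4694,-0.8830)
member 3 (1-3): L=3.5704, (cx,cy)=(0.9943,0.1067)
member 4 (2-3): L=4.3611, (cx,cy)=(0.3657,0.9307)
member 5 (2-4): L=3.0970, (cx,cy)=(1.0000,0.0000)
member 6 (3-4): L=4.3280, (cx,cy)=(0.3470,-0.9378)
member 7 (3-5): L=3.2170, (cx,cy)=(1.0000,0.0050)
member 8 (4-5): L=4.4212, (cx,cy)=(0.3879,0.9217)
solve A·x = −loads:
  F[0-1] = -1669.3683 N (compression)
  F[0-2] = +3821.3732 N (tension)
  F[1-2] = +1577.0085 N (tension)
  F[1-3] = -1390.3576 N (compression)
  F[2-3] = +2024.0072 N (tension)
  F[2-4] = +642.1777 N (tension)
  F[3-4] = -1850.4247 N (compression)
  F[3-5] = +0.0000 N (tension)
  F[4-5] = -0.0000 N (compression)
  Rx@0 = -3179.1300 N
  Ry@0 = +1540.8810 N
  Ry@4 = +1735.4190 N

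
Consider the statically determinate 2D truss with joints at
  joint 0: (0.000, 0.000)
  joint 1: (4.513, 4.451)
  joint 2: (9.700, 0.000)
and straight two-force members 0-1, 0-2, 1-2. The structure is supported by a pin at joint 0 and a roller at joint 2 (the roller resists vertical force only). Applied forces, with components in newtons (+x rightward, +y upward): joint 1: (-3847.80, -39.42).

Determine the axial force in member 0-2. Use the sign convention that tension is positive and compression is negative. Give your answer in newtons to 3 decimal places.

N=3 nodes, M=3 members, R=3 reactions → 2N=6, M+R=6
member 0 (0-1): L=6.3387, (cx,cy)=(0.7120,0.7022)
member 1 (0-2): L=9.7000, (cx,cy)=(1.0000,0.0000)
member 2 (1-2): L=6.8349, (cx,cy)=(0.7589,-0.6512)
solve A·x = −loads:
  F[0-1] = -2544.4403 N (compression)
  F[0-2] = -2036.2081 N (compression)
  F[1-2] = +2683.1223 N (tension)
  Rx@0 = +3847.8000 N
  Ry@0 = +1786.7041 N
  Ry@2 = -1747.2841 N

-2036.208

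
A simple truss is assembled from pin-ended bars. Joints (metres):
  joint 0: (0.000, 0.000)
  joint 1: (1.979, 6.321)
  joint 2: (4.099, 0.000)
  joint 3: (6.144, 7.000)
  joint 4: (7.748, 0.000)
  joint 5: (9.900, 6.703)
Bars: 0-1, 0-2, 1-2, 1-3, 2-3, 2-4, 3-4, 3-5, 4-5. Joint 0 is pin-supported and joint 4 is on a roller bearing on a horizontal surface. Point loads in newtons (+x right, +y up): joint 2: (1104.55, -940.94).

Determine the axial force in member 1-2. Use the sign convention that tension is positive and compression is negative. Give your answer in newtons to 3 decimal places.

N=6 nodes, M=9 members, R=3 reactions → 2N=12, M+R=12
member 0 (0-1): L=6.6236, (cx,cy)=(0.2988,0.9543)
member 1 (0-2): L=4.0990, (cx,cy)=(1.0000,0.0000)
member 2 (1-2): L=6.6670, (cx,cy)=(0.3180,-0.9481)
member 3 (1-3): L=4.2200, (cx,cy)=(0.9870,0.1609)
member 4 (2-3): L=7.2926, (cx,cy)=(0.2804,0.9599)
member 5 (2-4): L=3.6490, (cx,cy)=(1.0000,0.0000)
member 6 (3-4): L=7.1814, (cx,cy)=(0.2234,-0.9747)
member 7 (3-5): L=3.7677, (cx,cy)=(0.9969,-0.0788)
member 8 (4-5): L=7.0400, (cx,cy)=(0.3057,0.9521)
solve A·x = −loads:
  F[0-1] = -464.3565 N (compression)
  F[0-2] = +1243.2914 N (tension)
  F[1-2] = +420.5540 N (tension)
  F[1-3] = -276.0671 N (compression)
  F[2-3] = +564.8788 N (tension)
  F[2-4] = +114.0661 N (tension)
  F[3-4] = -510.6962 N (compression)
  F[3-5] = -0.0000 N (compression)
  F[4-5] = +0.0000 N (tension)
  Rx@0 = -1104.5500 N
  Ry@0 = +443.1453 N
  Ry@4 = +497.7947 N

420.554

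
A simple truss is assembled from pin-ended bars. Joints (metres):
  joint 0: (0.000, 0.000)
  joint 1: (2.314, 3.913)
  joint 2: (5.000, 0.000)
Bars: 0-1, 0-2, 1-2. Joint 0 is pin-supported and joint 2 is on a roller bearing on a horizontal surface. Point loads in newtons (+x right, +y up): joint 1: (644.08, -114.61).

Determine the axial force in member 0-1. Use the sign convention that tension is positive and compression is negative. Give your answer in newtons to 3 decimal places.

N=3 nodes, M=3 members, R=3 reactions → 2N=6, M+R=6
member 0 (0-1): L=4.5460, (cx,cy)=(0.5090,0.8608)
member 1 (0-2): L=5.0000, (cx,cy)=(1.0000,0.0000)
member 2 (1-2): L=4.7462, (cx,cy)=(0.5659,-0.8245)
solve A·x = −loads:
  F[0-1] = +514.0698 N (tension)
  F[0-2] = +382.4091 N (tension)
  F[1-2] = -675.7185 N (compression)
  Rx@0 = -644.0800 N
  Ry@0 = -442.4885 N
  Ry@2 = +557.0985 N

514.070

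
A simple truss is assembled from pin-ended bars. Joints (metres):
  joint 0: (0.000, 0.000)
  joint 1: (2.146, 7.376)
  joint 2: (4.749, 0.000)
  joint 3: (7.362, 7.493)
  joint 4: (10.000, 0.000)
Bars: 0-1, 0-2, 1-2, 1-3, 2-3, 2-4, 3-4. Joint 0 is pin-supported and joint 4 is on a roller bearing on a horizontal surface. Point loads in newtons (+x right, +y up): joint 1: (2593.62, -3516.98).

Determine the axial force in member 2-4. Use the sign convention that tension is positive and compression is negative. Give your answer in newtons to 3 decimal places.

939.230

N=5 nodes, M=7 members, R=3 reactions → 2N=10, M+R=10
member 0 (0-1): L=7.6818, (cx,cy)=(0.2794,0.9602)
member 1 (0-2): L=4.7490, (cx,cy)=(1.0000,0.0000)
member 2 (1-2): L=7.8218, (cx,cy)=(0.3328,-0.9430)
member 3 (1-3): L=5.2173, (cx,cy)=(0.9997,0.0224)
member 4 (2-3): L=7.9355, (cx,cy)=(0.3293,0.9442)
member 5 (2-4): L=5.2510, (cx,cy)=(1.0000,0.0000)
member 6 (3-4): L=7.9438, (cx,cy)=(0.3321,-0.9433)
solve A·x = −loads:
  F[0-1] = -884.3928 N (compression)
  F[0-2] = +2840.6841 N (tension)
  F[1-2] = -2873.8691 N (compression)
  F[1-3] = -1884.7727 N (compression)
  F[2-3] = +2870.1229 N (tension)
  F[2-4] = +939.2301 N (tension)
  F[3-4] = -2828.3033 N (compression)
  Rx@0 = -2593.6200 N
  Ry@0 = +849.1820 N
  Ry@4 = +2667.7980 N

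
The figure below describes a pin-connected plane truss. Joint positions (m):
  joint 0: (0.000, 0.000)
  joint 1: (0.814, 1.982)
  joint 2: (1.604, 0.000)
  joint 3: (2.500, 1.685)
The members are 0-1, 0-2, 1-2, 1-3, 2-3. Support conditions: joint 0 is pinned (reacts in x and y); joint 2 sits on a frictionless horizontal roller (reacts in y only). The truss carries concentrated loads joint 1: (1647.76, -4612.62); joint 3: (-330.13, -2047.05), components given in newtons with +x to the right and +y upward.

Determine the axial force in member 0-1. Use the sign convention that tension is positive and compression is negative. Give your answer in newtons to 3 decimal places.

N=4 nodes, M=5 members, R=3 reactions → 2N=8, M+R=8
member 0 (0-1): L=2.1426, (cx,cy)=(0.3799,0.9250)
member 1 (0-2): L=1.6040, (cx,cy)=(1.0000,0.0000)
member 2 (1-2): L=2.1336, (cx,cy)=(0.3703,-0.9289)
member 3 (1-3): L=1.7120, (cx,cy)=(0.9848,-0.1735)
member 4 (2-3): L=1.9084, (cx,cy)=(0.4695,0.8829)
solve A·x = −loads:
  F[0-1] = +606.4254 N (tension)
  F[0-2] = +1087.2462 N (tension)
  F[1-2] = -5700.9039 N (compression)
  F[1-3] = +704.1122 N (tension)
  F[2-3] = -2180.1178 N (compression)
  Rx@0 = -1317.6300 N
  Ry@0 = -560.9590 N
  Ry@2 = +7220.6290 N

606.425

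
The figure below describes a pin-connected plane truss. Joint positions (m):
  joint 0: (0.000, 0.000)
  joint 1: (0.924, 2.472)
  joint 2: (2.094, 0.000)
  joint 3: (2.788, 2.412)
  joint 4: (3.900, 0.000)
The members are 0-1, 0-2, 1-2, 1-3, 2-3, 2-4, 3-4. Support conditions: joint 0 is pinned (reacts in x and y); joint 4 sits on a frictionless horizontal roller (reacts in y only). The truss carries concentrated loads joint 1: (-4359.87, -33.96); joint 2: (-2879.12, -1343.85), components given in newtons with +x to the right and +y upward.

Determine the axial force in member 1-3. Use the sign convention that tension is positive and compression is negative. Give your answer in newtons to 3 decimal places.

N=5 nodes, M=7 members, R=3 reactions → 2N=10, M+R=10
member 0 (0-1): L=2.6390, (cx,cy)=(0.3501,0.9367)
member 1 (0-2): L=2.0940, (cx,cy)=(1.0000,0.0000)
member 2 (1-2): L=2.7349, (cx,cy)=(0.4278,-0.9039)
member 3 (1-3): L=1.8650, (cx,cy)=(0.9995,-0.0322)
member 4 (2-3): L=2.5099, (cx,cy)=(0.2765,0.9610)
member 5 (2-4): L=1.8060, (cx,cy)=(1.0000,0.0000)
member 6 (3-4): L=2.6560, (cx,cy)=(0.4187,-0.9081)
solve A·x = −loads:
  F[0-1] = -3642.2528 N (compression)
  F[0-2] = -5963.7404 N (compression)
  F[1-2] = +3683.2397 N (tension)
  F[1-3] = +1509.6994 N (tension)
  F[2-3] = -2065.8726 N (compression)
  F[2-4] = -937.6838 N (compression)
  F[3-4] = +2239.6400 N (tension)
  Rx@0 = +7238.9900 N
  Ry@0 = +3411.7068 N
  Ry@4 = -2033.8968 N

1509.699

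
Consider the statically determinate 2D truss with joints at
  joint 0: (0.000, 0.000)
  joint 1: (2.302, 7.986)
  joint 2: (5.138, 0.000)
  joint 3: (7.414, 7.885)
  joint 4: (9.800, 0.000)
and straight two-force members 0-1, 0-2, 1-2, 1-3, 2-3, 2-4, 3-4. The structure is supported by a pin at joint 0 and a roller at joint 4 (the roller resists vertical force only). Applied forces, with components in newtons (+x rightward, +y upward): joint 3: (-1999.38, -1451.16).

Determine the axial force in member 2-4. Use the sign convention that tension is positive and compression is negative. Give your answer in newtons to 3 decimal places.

N=5 nodes, M=7 members, R=3 reactions → 2N=10, M+R=10
member 0 (0-1): L=8.3112, (cx,cy)=(0.2770,0.9609)
member 1 (0-2): L=5.1380, (cx,cy)=(1.0000,0.0000)
member 2 (1-2): L=8.4746, (cx,cy)=(0.3346,-0.9423)
member 3 (1-3): L=5.1130, (cx,cy)=(0.9998,-0.0198)
member 4 (2-3): L=8.2069, (cx,cy)=(0.2773,0.9608)
member 5 (2-4): L=4.6620, (cx,cy)=(1.0000,0.0000)
member 6 (3-4): L=8.2381, (cx,cy)=(0.2896,-0.9571)
solve A·x = −loads:
  F[0-1] = -2041.8834 N (compression)
  F[0-2] = -1433.8254 N (compression)
  F[1-2] = +2108.6933 N (tension)
  F[1-3] = -1271.4695 N (compression)
  F[2-3] = -2068.2395 N (compression)
  F[2-4] = -154.5795 N (compression)
  F[3-4] = +533.7135 N (tension)
  Rx@0 = +1999.3800 N
  Ry@0 = +1961.9979 N
  Ry@4 = -510.8379 N

-154.579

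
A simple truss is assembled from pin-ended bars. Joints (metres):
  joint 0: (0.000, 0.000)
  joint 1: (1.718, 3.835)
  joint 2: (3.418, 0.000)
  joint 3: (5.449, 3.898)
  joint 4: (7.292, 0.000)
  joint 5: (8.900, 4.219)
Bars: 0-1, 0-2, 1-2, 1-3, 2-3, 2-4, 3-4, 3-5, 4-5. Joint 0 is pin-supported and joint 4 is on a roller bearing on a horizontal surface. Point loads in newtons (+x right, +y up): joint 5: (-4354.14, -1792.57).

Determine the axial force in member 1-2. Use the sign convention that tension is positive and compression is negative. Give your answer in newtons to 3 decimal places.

N=6 nodes, M=9 members, R=3 reactions → 2N=12, M+R=12
member 0 (0-1): L=4.2022, (cx,cy)=(0.4088,0.9126)
member 1 (0-2): L=3.4180, (cx,cy)=(1.0000,0.0000)
member 2 (1-2): L=4.1949, (cx,cy)=(0.4053,-0.9142)
member 3 (1-3): L=3.7315, (cx,cy)=(0.9999,0.0169)
member 4 (2-3): L=4.3954, (cx,cy)=(0.4621,0.8868)
member 5 (2-4): L=3.8740, (cx,cy)=(1.0000,0.0000)
member 6 (3-4): L=4.3117, (cx,cy)=(0.4274,-0.9040)
member 7 (3-5): L=3.4659, (cx,cy)=(0.9957,0.0926)
member 8 (4-5): L=4.5150, (cx,cy)=(0.3561,0.9344)
solve A·x = −loads:
  F[0-1] = -2327.3080 N (compression)
  F[0-2] = -3402.6657 N (compression)
  F[1-2] = +2288.5462 N (tension)
  F[1-3] = -1879.1836 N (compression)
  F[2-3] = -2359.1609 N (compression)
  F[2-4] = -1385.1124 N (compression)
  F[3-4] = +1957.7773 N (tension)
  F[3-5] = -3822.2852 N (compression)
  F[4-5] = -1539.5054 N (compression)
  Rx@0 = +4354.1400 N
  Ry@0 = +2123.9254 N
  Ry@4 = -331.3554 N

2288.546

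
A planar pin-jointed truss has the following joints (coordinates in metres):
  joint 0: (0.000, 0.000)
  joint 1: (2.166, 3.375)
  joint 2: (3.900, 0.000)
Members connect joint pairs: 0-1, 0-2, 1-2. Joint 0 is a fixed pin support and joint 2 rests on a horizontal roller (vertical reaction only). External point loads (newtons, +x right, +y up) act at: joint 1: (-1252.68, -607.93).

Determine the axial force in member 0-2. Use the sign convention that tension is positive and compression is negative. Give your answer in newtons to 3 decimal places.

-383.491

N=3 nodes, M=3 members, R=3 reactions → 2N=6, M+R=6
member 0 (0-1): L=4.0103, (cx,cy)=(0.5401,0.8416)
member 1 (0-2): L=3.9000, (cx,cy)=(1.0000,0.0000)
member 2 (1-2): L=3.7944, (cx,cy)=(0.4570,-0.8895)
solve A·x = −loads:
  F[0-1] = -1609.2667 N (compression)
  F[0-2] = -383.4915 N (compression)
  F[1-2] = +839.1669 N (tension)
  Rx@0 = +1252.6800 N
  Ry@0 = +1354.3450 N
  Ry@2 = -746.4150 N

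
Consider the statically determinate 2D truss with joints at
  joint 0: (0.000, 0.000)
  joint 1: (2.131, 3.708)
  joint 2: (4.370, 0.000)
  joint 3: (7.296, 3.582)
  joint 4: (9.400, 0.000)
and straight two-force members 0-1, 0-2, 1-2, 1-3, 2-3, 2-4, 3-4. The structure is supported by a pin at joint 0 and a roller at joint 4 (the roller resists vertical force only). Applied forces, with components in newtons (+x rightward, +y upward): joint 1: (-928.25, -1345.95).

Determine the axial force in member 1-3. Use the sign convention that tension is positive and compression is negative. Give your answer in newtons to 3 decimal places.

84.059

N=5 nodes, M=7 members, R=3 reactions → 2N=10, M+R=10
member 0 (0-1): L=4.2767, (cx,cy)=(0.4983,0.8670)
member 1 (0-2): L=4.3700, (cx,cy)=(1.0000,0.0000)
member 2 (1-2): L=4.3316, (cx,cy)=(0.5169,-0.8560)
member 3 (1-3): L=5.1665, (cx,cy)=(0.9997,-0.0244)
member 4 (2-3): L=4.6252, (cx,cy)=(0.6326,0.7745)
member 5 (2-4): L=5.0300, (cx,cy)=(1.0000,0.0000)
member 6 (3-4): L=4.1542, (cx,cy)=(0.5065,-0.8623)
solve A·x = −loads:
  F[0-1] = -1622.7878 N (compression)
  F[0-2] = -119.6509 N (compression)
  F[1-2] = +68.9045 N (tension)
  F[1-3] = +84.0588 N (tension)
  F[2-3] = -76.1633 N (compression)
  F[2-4] = -35.8510 N (compression)
  F[3-4] = +70.7856 N (tension)
  Rx@0 = +928.2500 N
  Ry@0 = +1406.9853 N
  Ry@4 = -61.0353 N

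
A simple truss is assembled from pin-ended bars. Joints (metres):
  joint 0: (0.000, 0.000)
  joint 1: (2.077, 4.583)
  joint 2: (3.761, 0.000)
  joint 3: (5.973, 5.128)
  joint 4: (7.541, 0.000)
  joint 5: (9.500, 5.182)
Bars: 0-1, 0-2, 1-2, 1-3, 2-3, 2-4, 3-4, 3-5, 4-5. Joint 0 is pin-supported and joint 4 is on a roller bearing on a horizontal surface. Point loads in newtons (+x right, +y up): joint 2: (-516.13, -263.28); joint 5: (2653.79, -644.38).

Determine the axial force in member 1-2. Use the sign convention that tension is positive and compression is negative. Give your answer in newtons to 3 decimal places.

-1764.327

N=6 nodes, M=9 members, R=3 reactions → 2N=12, M+R=12
member 0 (0-1): L=5.0317, (cx,cy)=(0.4128,0.9108)
member 1 (0-2): L=3.7610, (cx,cy)=(1.0000,0.0000)
member 2 (1-2): L=4.8826, (cx,cy)=(0.3449,-0.9386)
member 3 (1-3): L=3.9339, (cx,cy)=(0.9904,0.1385)
member 4 (2-3): L=5.5847, (cx,cy)=(0.3961,0.9182)
member 5 (2-4): L=3.7800, (cx,cy)=(1.0000,0.0000)
member 6 (3-4): L=5.3624, (cx,cy)=(0.2924,-0.9563)
member 7 (3-5): L=3.5274, (cx,cy)=(0.9999,0.0153)
member 8 (4-5): L=5.5399, (cx,cy)=(0.3536,0.9354)
solve A·x = −loads:
  F[0-1] = +2041.0512 N (tension)
  F[0-2] = +1295.1457 N (tension)
  F[1-2] = -1764.3272 N (compression)
  F[1-3] = +1465.1564 N (tension)
  F[2-3] = +2090.3005 N (tension)
  F[2-4] = +374.8372 N (tension)
  F[3-4] = -2172.6689 N (compression)
  F[3-5] = +2914.6002 N (tension)
  F[4-5] = -736.5888 N (compression)
  Rx@0 = -2137.6600 N
  Ry@0 = -1859.0481 N
  Ry@4 = +2766.7081 N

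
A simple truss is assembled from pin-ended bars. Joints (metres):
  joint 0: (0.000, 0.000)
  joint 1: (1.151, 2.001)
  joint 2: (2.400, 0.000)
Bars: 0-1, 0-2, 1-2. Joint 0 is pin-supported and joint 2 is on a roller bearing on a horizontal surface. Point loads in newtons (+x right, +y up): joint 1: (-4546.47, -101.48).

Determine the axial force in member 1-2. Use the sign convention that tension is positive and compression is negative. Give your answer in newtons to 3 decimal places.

4411.077

N=3 nodes, M=3 members, R=3 reactions → 2N=6, M+R=6
member 0 (0-1): L=2.3084, (cx,cy)=(0.4986,0.8668)
member 1 (0-2): L=2.4000, (cx,cy)=(1.0000,0.0000)
member 2 (1-2): L=2.3588, (cx,cy)=(0.5295,-0.8483)
solve A·x = −loads:
  F[0-1] = -4433.9095 N (compression)
  F[0-2] = -2335.6807 N (compression)
  F[1-2] = +4411.0774 N (tension)
  Rx@0 = +4546.4700 N
  Ry@0 = +3843.4312 N
  Ry@2 = -3741.9512 N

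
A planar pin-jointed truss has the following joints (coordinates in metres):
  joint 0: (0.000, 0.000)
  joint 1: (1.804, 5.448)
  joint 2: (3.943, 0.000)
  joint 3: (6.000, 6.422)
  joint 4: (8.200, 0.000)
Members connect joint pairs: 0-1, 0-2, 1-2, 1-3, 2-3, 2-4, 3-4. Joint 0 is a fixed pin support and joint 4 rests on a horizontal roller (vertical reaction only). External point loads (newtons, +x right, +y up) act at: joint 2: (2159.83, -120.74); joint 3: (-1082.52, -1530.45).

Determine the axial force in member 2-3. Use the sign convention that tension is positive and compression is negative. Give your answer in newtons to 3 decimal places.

-1046.834

N=5 nodes, M=7 members, R=3 reactions → 2N=10, M+R=10
member 0 (0-1): L=5.7389, (cx,cy)=(0.3143,0.9493)
member 1 (0-2): L=3.9430, (cx,cy)=(1.0000,0.0000)
member 2 (1-2): L=5.8529, (cx,cy)=(0.3655,-0.9308)
member 3 (1-3): L=4.3076, (cx,cy)=(0.9741,0.2261)
member 4 (2-3): L=6.7434, (cx,cy)=(0.3050,0.9523)
member 5 (2-4): L=4.2570, (cx,cy)=(1.0000,0.0000)
member 6 (3-4): L=6.7884, (cx,cy)=(0.3241,-0.9460)
solve A·x = −loads:
  F[0-1] = -1391.6318 N (compression)
  F[0-2] = +1514.7629 N (tension)
  F[1-2] = +1200.7412 N (tension)
  F[1-3] = -899.5765 N (compression)
  F[2-3] = -1046.8338 N (compression)
  F[2-4] = +113.0838 N (tension)
  F[3-4] = -348.9342 N (compression)
  Rx@0 = -1077.3100 N
  Ry@0 = +1321.0882 N
  Ry@4 = +330.1018 N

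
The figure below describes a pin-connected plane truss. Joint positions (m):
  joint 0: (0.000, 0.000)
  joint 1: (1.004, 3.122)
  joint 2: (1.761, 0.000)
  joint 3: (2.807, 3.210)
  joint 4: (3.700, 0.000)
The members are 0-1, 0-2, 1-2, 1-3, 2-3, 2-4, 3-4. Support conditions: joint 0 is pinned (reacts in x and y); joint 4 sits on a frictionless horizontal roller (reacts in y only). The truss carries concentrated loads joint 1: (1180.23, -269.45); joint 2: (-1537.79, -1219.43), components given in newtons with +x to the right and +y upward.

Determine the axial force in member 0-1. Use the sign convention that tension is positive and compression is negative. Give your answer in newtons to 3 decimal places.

N=5 nodes, M=7 members, R=3 reactions → 2N=10, M+R=10
member 0 (0-1): L=3.2795, (cx,cy)=(0.3061,0.9520)
member 1 (0-2): L=1.7610, (cx,cy)=(1.0000,0.0000)
member 2 (1-2): L=3.2125, (cx,cy)=(0.2356,-0.9718)
member 3 (1-3): L=1.8051, (cx,cy)=(0.9988,0.0487)
member 4 (2-3): L=3.3761, (cx,cy)=(0.3098,0.9508)
member 5 (2-4): L=1.9390, (cx,cy)=(1.0000,0.0000)
member 6 (3-4): L=3.3319, (cx,cy)=(0.2680,-0.9634)
solve A·x = −loads:
  F[0-1] = +168.5714 N (tension)
  F[0-2] = -409.1677 N (compression)
  F[1-2] = -493.2295 N (compression)
  F[1-3] = -1013.6006 N (compression)
  F[2-3] = +1786.6848 N (tension)
  F[2-4] = +458.8399 N (tension)
  F[3-4] = -1711.9911 N (compression)
  Rx@0 = +357.5600 N
  Ry@0 = -160.4773 N
  Ry@4 = +1649.3573 N

168.571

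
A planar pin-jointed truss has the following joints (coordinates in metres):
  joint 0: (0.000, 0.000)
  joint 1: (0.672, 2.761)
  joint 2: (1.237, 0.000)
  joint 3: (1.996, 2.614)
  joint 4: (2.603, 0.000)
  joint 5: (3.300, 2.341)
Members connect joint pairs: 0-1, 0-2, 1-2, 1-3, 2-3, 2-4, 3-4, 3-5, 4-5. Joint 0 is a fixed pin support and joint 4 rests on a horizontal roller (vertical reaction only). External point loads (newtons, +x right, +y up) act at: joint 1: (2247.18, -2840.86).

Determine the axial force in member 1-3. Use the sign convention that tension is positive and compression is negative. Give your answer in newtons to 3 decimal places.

-1587.673

N=6 nodes, M=9 members, R=3 reactions → 2N=12, M+R=12
member 0 (0-1): L=2.8416, (cx,cy)=(0.2365,0.9716)
member 1 (0-2): L=1.2370, (cx,cy)=(1.0000,0.0000)
member 2 (1-2): L=2.8182, (cx,cy)=(0.2005,-0.9797)
member 3 (1-3): L=1.3321, (cx,cy)=(0.9939,-0.1103)
member 4 (2-3): L=2.7220, (cx,cy)=(0.2788,0.9603)
member 5 (2-4): L=1.3660, (cx,cy)=(1.0000,0.0000)
member 6 (3-4): L=2.6836, (cx,cy)=(0.2262,-0.9741)
member 7 (3-5): L=1.3323, (cx,cy)=(0.9788,-0.2049)
member 8 (4-5): L=2.4426, (cx,cy)=(0.2854,0.9584)
solve A·x = −loads:
  F[0-1] = +284.1899 N (tension)
  F[0-2] = +2179.9730 N (tension)
  F[1-2] = -3002.7539 N (compression)
  F[1-3] = -1587.6728 N (compression)
  F[2-3] = +3063.2907 N (tension)
  F[2-4] = +723.7996 N (tension)
  F[3-4] = -3199.9227 N (compression)
  F[3-5] = -0.0000 N (compression)
  F[4-5] = +0.0000 N (tension)
  Rx@0 = -2247.1800 N
  Ry@0 = -276.1288 N
  Ry@4 = +3116.9888 N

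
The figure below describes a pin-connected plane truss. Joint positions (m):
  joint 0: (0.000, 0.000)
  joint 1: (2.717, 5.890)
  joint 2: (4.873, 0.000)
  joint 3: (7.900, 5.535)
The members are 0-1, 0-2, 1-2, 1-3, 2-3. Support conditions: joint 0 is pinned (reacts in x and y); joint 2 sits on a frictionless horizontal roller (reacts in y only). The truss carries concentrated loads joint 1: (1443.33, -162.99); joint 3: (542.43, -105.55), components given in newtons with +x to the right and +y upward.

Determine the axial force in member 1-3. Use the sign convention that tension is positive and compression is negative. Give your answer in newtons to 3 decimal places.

N=4 nodes, M=5 members, R=3 reactions → 2N=8, M+R=8
member 0 (0-1): L=6.4865, (cx,cy)=(0.4189,0.9080)
member 1 (0-2): L=4.8730, (cx,cy)=(1.0000,0.0000)
member 2 (1-2): L=6.2722, (cx,cy)=(0.3437,-0.9391)
member 3 (1-3): L=5.1951, (cx,cy)=(0.9977,-0.0683)
member 4 (2-3): L=6.3086, (cx,cy)=(0.4798,0.8774)
solve A·x = −loads:
  F[0-1] = +2592.5213 N (tension)
  F[0-2] = +899.8243 N (tension)
  F[1-2] = -2722.6424 N (compression)
  F[1-3] = +579.8401 N (tension)
  F[2-3] = -75.1426 N (compression)
  Rx@0 = -1985.7600 N
  Ry@0 = -2354.1262 N
  Ry@2 = +2622.6662 N

579.840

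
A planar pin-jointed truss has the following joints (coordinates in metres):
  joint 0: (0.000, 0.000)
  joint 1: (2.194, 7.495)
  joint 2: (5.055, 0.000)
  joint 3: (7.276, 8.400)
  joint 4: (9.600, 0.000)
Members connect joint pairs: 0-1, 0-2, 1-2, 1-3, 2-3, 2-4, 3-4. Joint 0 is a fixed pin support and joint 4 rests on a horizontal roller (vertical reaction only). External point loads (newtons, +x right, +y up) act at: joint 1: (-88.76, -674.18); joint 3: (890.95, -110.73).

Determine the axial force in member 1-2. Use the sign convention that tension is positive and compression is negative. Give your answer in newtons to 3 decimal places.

N=5 nodes, M=7 members, R=3 reactions → 2N=10, M+R=10
member 0 (0-1): L=7.8095, (cx,cy)=(0.2809,0.9597)
member 1 (0-2): L=5.0550, (cx,cy)=(1.0000,0.0000)
member 2 (1-2): L=8.0225, (cx,cy)=(0.3566,-0.9342)
member 3 (1-3): L=5.1620, (cx,cy)=(0.9845,0.1753)
member 4 (2-3): L=8.6887, (cx,cy)=(0.2556,0.9668)
member 5 (2-4): L=4.5450, (cx,cy)=(1.0000,0.0000)
member 6 (3-4): L=8.7156, (cx,cy)=(0.2666,-0.9638)
solve A·x = −loads:
  F[0-1] = +170.2321 N (tension)
  F[0-2] = +754.3652 N (tension)
  F[1-2] = -815.0623 N (compression)
  F[1-3] = +433.9761 N (tension)
  F[2-3] = +787.6384 N (tension)
  F[2-4] = +262.3591 N (tension)
  F[3-4] = -983.9099 N (compression)
  Rx@0 = -802.1900 N
  Ry@0 = -163.3761 N
  Ry@4 = +948.2861 N

-815.062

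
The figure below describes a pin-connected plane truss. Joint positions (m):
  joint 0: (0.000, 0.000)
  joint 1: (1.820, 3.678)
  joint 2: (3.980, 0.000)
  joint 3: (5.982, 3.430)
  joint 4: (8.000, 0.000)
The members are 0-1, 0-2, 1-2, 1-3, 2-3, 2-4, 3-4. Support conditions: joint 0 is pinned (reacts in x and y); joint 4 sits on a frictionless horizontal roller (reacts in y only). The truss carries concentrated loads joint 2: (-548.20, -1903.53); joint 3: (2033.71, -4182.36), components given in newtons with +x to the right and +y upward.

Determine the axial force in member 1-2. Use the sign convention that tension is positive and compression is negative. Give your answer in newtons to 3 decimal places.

1409.858

N=5 nodes, M=7 members, R=3 reactions → 2N=10, M+R=10
member 0 (0-1): L=4.1037, (cx,cy)=(0.4435,0.8963)
member 1 (0-2): L=3.9800, (cx,cy)=(1.0000,0.0000)
member 2 (1-2): L=4.2654, (cx,cy)=(0.5064,-0.8623)
member 3 (1-3): L=4.1694, (cx,cy)=(0.9982,-0.0595)
member 4 (2-3): L=3.9715, (cx,cy)=(0.5041,0.8637)
member 5 (2-4): L=4.0200, (cx,cy)=(1.0000,0.0000)
member 6 (3-4): L=3.9796, (cx,cy)=(0.5071,-0.8619)
solve A·x = −loads:
  F[0-1] = -1271.4573 N (compression)
  F[0-2] = +2049.4086 N (tension)
  F[1-2] = +1409.8580 N (tension)
  F[1-3] = -1280.1247 N (compression)
  F[2-3] = +796.4046 N (tension)
  F[2-4] = +2910.1084 N (tension)
  F[3-4] = -5738.8852 N (compression)
  Rx@0 = -1485.5100 N
  Ry@0 = +1139.5710 N
  Ry@4 = +4946.3190 N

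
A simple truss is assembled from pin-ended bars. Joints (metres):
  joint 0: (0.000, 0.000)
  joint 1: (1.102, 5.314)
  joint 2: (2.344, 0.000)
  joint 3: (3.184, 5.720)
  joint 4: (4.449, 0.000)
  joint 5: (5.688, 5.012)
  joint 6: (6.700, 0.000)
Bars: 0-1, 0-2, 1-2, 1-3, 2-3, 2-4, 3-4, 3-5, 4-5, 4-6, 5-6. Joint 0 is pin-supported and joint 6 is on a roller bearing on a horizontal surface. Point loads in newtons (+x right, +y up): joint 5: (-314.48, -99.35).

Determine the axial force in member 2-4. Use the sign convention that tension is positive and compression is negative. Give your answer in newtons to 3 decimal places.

N=7 nodes, M=11 members, R=3 reactions → 2N=14, M+R=14
member 0 (0-1): L=5.4271, (cx,cy)=(0.2031,0.9792)
member 1 (0-2): L=2.3440, (cx,cy)=(1.0000,0.0000)
member 2 (1-2): L=5.4572, (cx,cy)=(0.2276,-0.9738)
member 3 (1-3): L=2.1212, (cx,cy)=(0.9815,0.1914)
member 4 (2-3): L=5.7813, (cx,cy)=(0.1453,0.9894)
member 5 (2-4): L=2.1050, (cx,cy)=(1.0000,0.0000)
member 6 (3-4): L=5.8582, (cx,cy)=(0.2159,-0.9764)
member 7 (3-5): L=2.6022, (cx,cy)=(0.9623,-0.2721)
member 8 (4-5): L=5.1629, (cx,cy)=(0.2400,0.9708)
member 9 (4-6): L=2.2510, (cx,cy)=(1.0000,0.0000)
member 10 (5-6): L=5.1131, (cx,cy)=(0.1979,-0.9802)
solve A·x = −loads:
  F[0-1] = -255.5806 N (compression)
  F[0-2] = -262.5827 N (compression)
  F[1-2] = +235.8578 N (tension)
  F[1-3] = -107.5645 N (compression)
  F[2-3] = -232.1316 N (compression)
  F[2-4] = -175.1766 N (compression)
  F[3-4] = +316.4289 N (tension)
  F[3-5] = -215.7720 N (compression)
  F[4-5] = -318.2641 N (compression)
  F[4-6] = -30.4703 N (compression)
  F[5-6] = +153.9516 N (tension)
  Rx@0 = +314.4800 N
  Ry@0 = +250.2561 N
  Ry@6 = -150.9061 N

-175.177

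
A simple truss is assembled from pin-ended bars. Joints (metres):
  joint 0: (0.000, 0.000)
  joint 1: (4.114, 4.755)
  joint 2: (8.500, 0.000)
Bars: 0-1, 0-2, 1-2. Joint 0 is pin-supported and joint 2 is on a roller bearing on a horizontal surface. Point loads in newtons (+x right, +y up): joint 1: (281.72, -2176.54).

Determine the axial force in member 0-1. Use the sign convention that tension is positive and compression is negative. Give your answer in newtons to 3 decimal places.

N=3 nodes, M=3 members, R=3 reactions → 2N=6, M+R=6
member 0 (0-1): L=6.2877, (cx,cy)=(0.6543,0.7562)
member 1 (0-2): L=8.5000, (cx,cy)=(1.0000,0.0000)
member 2 (1-2): L=6.4689, (cx,cy)=(0.6780,-0.7351)
solve A·x = −loads:
  F[0-1] = -1276.7077 N (compression)
  F[0-2] = +1117.0629 N (tension)
  F[1-2] = -1647.5601 N (compression)
  Rx@0 = -281.7200 N
  Ry@0 = +965.4972 N
  Ry@2 = +1211.0428 N

-1276.708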